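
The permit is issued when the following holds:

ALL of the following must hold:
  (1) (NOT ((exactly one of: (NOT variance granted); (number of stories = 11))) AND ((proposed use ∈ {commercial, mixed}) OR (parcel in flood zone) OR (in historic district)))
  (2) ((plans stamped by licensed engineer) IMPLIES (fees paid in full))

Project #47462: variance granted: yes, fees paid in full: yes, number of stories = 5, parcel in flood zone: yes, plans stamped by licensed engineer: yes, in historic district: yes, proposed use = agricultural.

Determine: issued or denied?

Atomic conditions:
  NOT variance granted: yes → false
  number of stories = 11: 5 == 11 is false
  proposed use ∈ {commercial, mixed}: agricultural is not in the set → false
  parcel in flood zone: yes → true
  in historic district: yes → true
  plans stamped by licensed engineer: yes → true
  fees paid in full: yes → true
Combine:
[1.1.1] exactly-one(false, false) = false
[1.1] NOT false = true
[1.2] false OR true OR true = true
[1] true AND true = true
[2] true → true = true
[root] true AND true = true
Overall: true → issued

Issued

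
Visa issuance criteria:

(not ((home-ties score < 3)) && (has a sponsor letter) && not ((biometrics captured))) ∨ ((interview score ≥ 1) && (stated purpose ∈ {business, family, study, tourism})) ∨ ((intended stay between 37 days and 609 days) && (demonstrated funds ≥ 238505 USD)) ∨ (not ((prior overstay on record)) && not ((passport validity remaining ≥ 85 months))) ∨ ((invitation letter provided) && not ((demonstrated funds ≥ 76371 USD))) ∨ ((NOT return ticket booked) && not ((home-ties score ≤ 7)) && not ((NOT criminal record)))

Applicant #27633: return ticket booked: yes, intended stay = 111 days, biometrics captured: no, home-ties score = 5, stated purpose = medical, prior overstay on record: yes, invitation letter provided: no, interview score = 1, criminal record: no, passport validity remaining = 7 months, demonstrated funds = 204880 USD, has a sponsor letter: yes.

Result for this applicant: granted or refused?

Atomic conditions:
  home-ties score < 3: 5 < 3 is false
  has a sponsor letter: yes → true
  biometrics captured: no → false
  interview score ≥ 1: 1 ≥ 1 is true
  stated purpose ∈ {business, family, study, tourism}: medical is not in the set → false
  intended stay between 37 days and 609 days: 111 in [37, 609] is true
  demonstrated funds ≥ 238505 USD: 204880 ≥ 238505 is false
  prior overstay on record: yes → true
  passport validity remaining ≥ 85 months: 7 ≥ 85 is false
  invitation letter provided: no → false
  demonstrated funds ≥ 76371 USD: 204880 ≥ 76371 is true
  NOT return ticket booked: yes → false
  home-ties score ≤ 7: 5 ≤ 7 is true
  NOT criminal record: no → true
Combine:
[1.1] NOT false = true
[1.3] NOT false = true
[1] true AND true AND true = true
[2] true AND false = false
[3] true AND false = false
[4.1] NOT true = false
[4.2] NOT false = true
[4] false AND true = false
[5.2] NOT true = false
[5] false AND false = false
[6.2] NOT true = false
[6.3] NOT true = false
[6] false AND false AND false = false
[root] true OR false OR false OR false OR false OR false = true
Overall: true → granted

Granted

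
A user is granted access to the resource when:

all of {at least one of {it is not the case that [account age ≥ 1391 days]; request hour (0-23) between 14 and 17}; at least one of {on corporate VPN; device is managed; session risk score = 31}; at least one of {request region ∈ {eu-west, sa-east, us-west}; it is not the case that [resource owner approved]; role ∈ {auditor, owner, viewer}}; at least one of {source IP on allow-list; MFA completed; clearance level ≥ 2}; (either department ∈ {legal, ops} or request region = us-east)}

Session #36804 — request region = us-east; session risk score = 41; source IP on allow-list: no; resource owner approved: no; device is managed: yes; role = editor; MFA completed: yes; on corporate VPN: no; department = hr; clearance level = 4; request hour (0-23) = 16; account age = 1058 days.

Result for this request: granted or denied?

Granted

Atomic conditions:
  account age ≥ 1391 days: 1058 ≥ 1391 is false
  request hour (0-23) between 14 and 17: 16 in [14, 17] is true
  on corporate VPN: no → false
  device is managed: yes → true
  session risk score = 31: 41 == 31 is false
  request region ∈ {eu-west, sa-east, us-west}: us-east is not in the set → false
  resource owner approved: no → false
  role ∈ {auditor, owner, viewer}: editor is not in the set → false
  source IP on allow-list: no → false
  MFA completed: yes → true
  clearance level ≥ 2: 4 ≥ 2 is true
  department ∈ {legal, ops}: hr is not in the set → false
  request region = us-east: us-east == us-east is true
Combine:
[1.1] NOT false = true
[1] true OR true = true
[2] false OR true OR false = true
[3.2] NOT false = true
[3] false OR true OR false = true
[4] false OR true OR true = true
[5] false OR true = true
[root] true AND true AND true AND true AND true = true
Overall: true → granted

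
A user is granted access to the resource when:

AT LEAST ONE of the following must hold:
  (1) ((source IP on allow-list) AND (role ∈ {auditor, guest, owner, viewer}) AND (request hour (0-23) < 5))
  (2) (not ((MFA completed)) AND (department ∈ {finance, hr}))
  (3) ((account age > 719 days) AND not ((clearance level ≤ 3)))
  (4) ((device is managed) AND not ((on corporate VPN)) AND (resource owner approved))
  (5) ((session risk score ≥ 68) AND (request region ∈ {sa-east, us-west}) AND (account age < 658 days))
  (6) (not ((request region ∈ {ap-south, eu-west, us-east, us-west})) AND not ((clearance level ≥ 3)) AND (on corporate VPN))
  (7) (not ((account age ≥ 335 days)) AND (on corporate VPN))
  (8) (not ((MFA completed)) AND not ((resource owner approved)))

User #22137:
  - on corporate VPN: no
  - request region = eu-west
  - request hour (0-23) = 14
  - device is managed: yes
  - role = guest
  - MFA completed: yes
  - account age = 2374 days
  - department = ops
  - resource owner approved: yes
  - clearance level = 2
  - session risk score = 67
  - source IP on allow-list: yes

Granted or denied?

Granted

Atomic conditions:
  source IP on allow-list: yes → true
  role ∈ {auditor, guest, owner, viewer}: guest is in the set → true
  request hour (0-23) < 5: 14 < 5 is false
  MFA completed: yes → true
  department ∈ {finance, hr}: ops is not in the set → false
  account age > 719 days: 2374 > 719 is true
  clearance level ≤ 3: 2 ≤ 3 is true
  device is managed: yes → true
  on corporate VPN: no → false
  resource owner approved: yes → true
  session risk score ≥ 68: 67 ≥ 68 is false
  request region ∈ {sa-east, us-west}: eu-west is not in the set → false
  account age < 658 days: 2374 < 658 is false
  request region ∈ {ap-south, eu-west, us-east, us-west}: eu-west is in the set → true
  clearance level ≥ 3: 2 ≥ 3 is false
  account age ≥ 335 days: 2374 ≥ 335 is true
Combine:
[1] true AND true AND false = false
[2.1] NOT true = false
[2] false AND false = false
[3.2] NOT true = false
[3] true AND false = false
[4.2] NOT false = true
[4] true AND true AND true = true
[5] false AND false AND false = false
[6.1] NOT true = false
[6.2] NOT false = true
[6] false AND true AND false = false
[7.1] NOT true = false
[7] false AND false = false
[8.1] NOT true = false
[8.2] NOT true = false
[8] false AND false = false
[root] false OR false OR false OR true OR false OR false OR false OR false = true
Overall: true → granted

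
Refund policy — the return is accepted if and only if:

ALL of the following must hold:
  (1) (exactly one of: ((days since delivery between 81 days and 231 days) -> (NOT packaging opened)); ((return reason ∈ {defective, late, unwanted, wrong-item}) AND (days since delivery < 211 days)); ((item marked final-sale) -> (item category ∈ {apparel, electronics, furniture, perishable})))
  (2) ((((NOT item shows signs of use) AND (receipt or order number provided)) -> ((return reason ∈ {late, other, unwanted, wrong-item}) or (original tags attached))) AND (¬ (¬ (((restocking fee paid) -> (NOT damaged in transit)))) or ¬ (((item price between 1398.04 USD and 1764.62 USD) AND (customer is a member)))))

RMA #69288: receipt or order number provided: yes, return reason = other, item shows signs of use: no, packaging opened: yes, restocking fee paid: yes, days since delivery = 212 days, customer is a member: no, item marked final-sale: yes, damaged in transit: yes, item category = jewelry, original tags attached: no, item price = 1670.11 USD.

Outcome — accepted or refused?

Refused

Atomic conditions:
  days since delivery between 81 days and 231 days: 212 in [81, 231] is true
  NOT packaging opened: yes → false
  return reason ∈ {defective, late, unwanted, wrong-item}: other is not in the set → false
  days since delivery < 211 days: 212 < 211 is false
  item marked final-sale: yes → true
  item category ∈ {apparel, electronics, furniture, perishable}: jewelry is not in the set → false
  NOT item shows signs of use: no → true
  receipt or order number provided: yes → true
  return reason ∈ {late, other, unwanted, wrong-item}: other is in the set → true
  original tags attached: no → false
  restocking fee paid: yes → true
  NOT damaged in transit: yes → false
  item price between 1398.04 USD and 1764.62 USD: 1670.11 in [1398.04, 1764.62] is true
  customer is a member: no → false
Combine:
[1.1] true → false = false
[1.2] false AND false = false
[1.3] true → false = false
[1] exactly-one(false, false, false) = false
[2.1.1] true AND true = true
[2.1.2] true OR false = true
[2.1] true → true = true
[2.2.1.1.1] true → false = false
[2.2.1.1] NOT false = true
[2.2.1] NOT true = false
[2.2.2.1] true AND false = false
[2.2.2] NOT false = true
[2.2] false OR true = true
[2] true AND true = true
[root] false AND true = false
Overall: false → refused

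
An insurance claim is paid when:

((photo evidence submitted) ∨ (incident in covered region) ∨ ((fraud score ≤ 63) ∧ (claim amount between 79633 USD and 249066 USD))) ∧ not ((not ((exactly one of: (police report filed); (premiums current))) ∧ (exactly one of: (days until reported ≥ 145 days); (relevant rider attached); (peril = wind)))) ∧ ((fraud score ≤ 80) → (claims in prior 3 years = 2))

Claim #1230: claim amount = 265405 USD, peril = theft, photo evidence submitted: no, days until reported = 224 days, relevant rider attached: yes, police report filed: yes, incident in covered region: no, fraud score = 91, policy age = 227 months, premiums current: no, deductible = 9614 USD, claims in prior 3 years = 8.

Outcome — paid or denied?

Denied

Atomic conditions:
  photo evidence submitted: no → false
  incident in covered region: no → false
  fraud score ≤ 63: 91 ≤ 63 is false
  claim amount between 79633 USD and 249066 USD: 265405 in [79633, 249066] is false
  police report filed: yes → true
  premiums current: no → false
  days until reported ≥ 145 days: 224 ≥ 145 is true
  relevant rider attached: yes → true
  peril = wind: theft == wind is false
  fraud score ≤ 80: 91 ≤ 80 is false
  claims in prior 3 years = 2: 8 == 2 is false
Combine:
[1.3] false AND false = false
[1] false OR false OR false = false
[2.1.1.1] exactly-one(true, false) = true
[2.1.1] NOT true = false
[2.1.2] exactly-one(true, true, false) = false
[2.1] false AND false = false
[2] NOT false = true
[3] false → false (antecedent false ⇒ implication holds) = true
[root] false AND true AND true = false
Overall: false → denied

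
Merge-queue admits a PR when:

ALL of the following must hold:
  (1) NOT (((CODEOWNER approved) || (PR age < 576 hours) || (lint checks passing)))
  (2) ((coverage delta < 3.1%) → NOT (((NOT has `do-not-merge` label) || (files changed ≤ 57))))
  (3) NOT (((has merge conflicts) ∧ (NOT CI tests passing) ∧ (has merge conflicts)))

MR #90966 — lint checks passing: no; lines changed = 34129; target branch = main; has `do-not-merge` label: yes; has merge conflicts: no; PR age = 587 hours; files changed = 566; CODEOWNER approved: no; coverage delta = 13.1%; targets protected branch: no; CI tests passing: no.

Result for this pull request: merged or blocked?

Atomic conditions:
  CODEOWNER approved: no → false
  PR age < 576 hours: 587 < 576 is false
  lint checks passing: no → false
  coverage delta < 3.1%: 13.1 < 3.1 is false
  NOT has `do-not-merge` label: yes → false
  files changed ≤ 57: 566 ≤ 57 is false
  has merge conflicts: no → false
  NOT CI tests passing: no → true
Combine:
[1.1] false OR false OR false = false
[1] NOT false = true
[2.2.1] false OR false = false
[2.2] NOT false = true
[2] false → true (antecedent false ⇒ implication holds) = true
[3.1] false AND true AND false = false
[3] NOT false = true
[root] true AND true AND true = true
Overall: true → merged

Merged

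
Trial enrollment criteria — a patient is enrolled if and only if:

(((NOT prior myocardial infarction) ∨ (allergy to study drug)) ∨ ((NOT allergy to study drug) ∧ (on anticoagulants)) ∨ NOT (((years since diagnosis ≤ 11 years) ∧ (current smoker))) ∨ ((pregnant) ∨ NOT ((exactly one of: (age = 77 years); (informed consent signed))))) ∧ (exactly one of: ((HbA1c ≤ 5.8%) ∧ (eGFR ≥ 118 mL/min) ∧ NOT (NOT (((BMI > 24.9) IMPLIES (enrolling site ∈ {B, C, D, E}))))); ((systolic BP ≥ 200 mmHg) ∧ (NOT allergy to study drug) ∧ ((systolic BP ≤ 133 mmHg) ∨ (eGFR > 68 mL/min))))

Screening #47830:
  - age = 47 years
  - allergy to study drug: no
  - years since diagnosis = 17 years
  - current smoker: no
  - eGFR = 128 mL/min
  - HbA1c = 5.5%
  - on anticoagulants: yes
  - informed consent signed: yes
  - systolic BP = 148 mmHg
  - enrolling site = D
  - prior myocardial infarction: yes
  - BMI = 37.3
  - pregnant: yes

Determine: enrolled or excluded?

Atomic conditions:
  NOT prior myocardial infarction: yes → false
  allergy to study drug: no → false
  NOT allergy to study drug: no → true
  on anticoagulants: yes → true
  years since diagnosis ≤ 11 years: 17 ≤ 11 is false
  current smoker: no → false
  pregnant: yes → true
  age = 77 years: 47 == 77 is false
  informed consent signed: yes → true
  HbA1c ≤ 5.8%: 5.5 ≤ 5.8 is true
  eGFR ≥ 118 mL/min: 128 ≥ 118 is true
  BMI > 24.9: 37.3 > 24.9 is true
  enrolling site ∈ {B, C, D, E}: D is in the set → true
  systolic BP ≥ 200 mmHg: 148 ≥ 200 is false
  systolic BP ≤ 133 mmHg: 148 ≤ 133 is false
  eGFR > 68 mL/min: 128 > 68 is true
Combine:
[1.1] false OR false = false
[1.2] true AND true = true
[1.3.1] false AND false = false
[1.3] NOT false = true
[1.4.2.1] exactly-one(false, true) = true
[1.4.2] NOT true = false
[1.4] true OR false = true
[1] false OR true OR true OR true = true
[2.1.3.1.1] true → true = true
[2.1.3.1] NOT true = false
[2.1.3] NOT false = true
[2.1] true AND true AND true = true
[2.2.3] false OR true = true
[2.2] false AND true AND true = false
[2] exactly-one(true, false) = true
[root] true AND true = true
Overall: true → enrolled

Enrolled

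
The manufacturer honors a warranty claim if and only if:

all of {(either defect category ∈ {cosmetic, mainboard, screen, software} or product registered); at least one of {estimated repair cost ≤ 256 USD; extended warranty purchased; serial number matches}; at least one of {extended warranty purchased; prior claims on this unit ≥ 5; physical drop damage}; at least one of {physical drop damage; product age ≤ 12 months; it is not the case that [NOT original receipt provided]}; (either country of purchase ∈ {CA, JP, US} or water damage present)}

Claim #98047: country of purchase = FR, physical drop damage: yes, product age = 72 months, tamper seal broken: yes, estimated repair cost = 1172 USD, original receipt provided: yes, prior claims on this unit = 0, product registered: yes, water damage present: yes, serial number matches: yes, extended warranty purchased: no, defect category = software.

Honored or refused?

Honored

Atomic conditions:
  defect category ∈ {cosmetic, mainboard, screen, software}: software is in the set → true
  product registered: yes → true
  estimated repair cost ≤ 256 USD: 1172 ≤ 256 is false
  extended warranty purchased: no → false
  serial number matches: yes → true
  prior claims on this unit ≥ 5: 0 ≥ 5 is false
  physical drop damage: yes → true
  product age ≤ 12 months: 72 ≤ 12 is false
  NOT original receipt provided: yes → false
  country of purchase ∈ {CA, JP, US}: FR is not in the set → false
  water damage present: yes → true
Combine:
[1] true OR true = true
[2] false OR false OR true = true
[3] false OR false OR true = true
[4.3] NOT false = true
[4] true OR false OR true = true
[5] false OR true = true
[root] true AND true AND true AND true AND true = true
Overall: true → honored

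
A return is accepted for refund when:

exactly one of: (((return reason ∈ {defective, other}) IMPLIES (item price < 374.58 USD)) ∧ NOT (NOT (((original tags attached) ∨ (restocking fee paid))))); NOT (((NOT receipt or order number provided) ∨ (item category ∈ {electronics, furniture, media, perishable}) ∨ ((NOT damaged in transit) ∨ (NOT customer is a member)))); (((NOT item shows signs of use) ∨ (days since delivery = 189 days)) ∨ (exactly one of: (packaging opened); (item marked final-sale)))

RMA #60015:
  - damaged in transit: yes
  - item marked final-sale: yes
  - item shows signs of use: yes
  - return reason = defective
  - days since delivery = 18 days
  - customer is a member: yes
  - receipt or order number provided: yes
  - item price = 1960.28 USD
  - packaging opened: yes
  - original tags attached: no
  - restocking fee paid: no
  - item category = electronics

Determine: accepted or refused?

Refused

Atomic conditions:
  return reason ∈ {defective, other}: defective is in the set → true
  item price < 374.58 USD: 1960.28 < 374.58 is false
  original tags attached: no → false
  restocking fee paid: no → false
  NOT receipt or order number provided: yes → false
  item category ∈ {electronics, furniture, media, perishable}: electronics is in the set → true
  NOT damaged in transit: yes → false
  NOT customer is a member: yes → false
  NOT item shows signs of use: yes → false
  days since delivery = 189 days: 18 == 189 is false
  packaging opened: yes → true
  item marked final-sale: yes → true
Combine:
[1.1] true → false = false
[1.2.1.1] false OR false = false
[1.2.1] NOT false = true
[1.2] NOT true = false
[1] false AND false = false
[2.1.3] false OR false = false
[2.1] false OR true OR false = true
[2] NOT true = false
[3.1] false OR false = false
[3.2] exactly-one(true, true) = false
[3] false OR false = false
[root] exactly-one(false, false, false) = false
Overall: false → refused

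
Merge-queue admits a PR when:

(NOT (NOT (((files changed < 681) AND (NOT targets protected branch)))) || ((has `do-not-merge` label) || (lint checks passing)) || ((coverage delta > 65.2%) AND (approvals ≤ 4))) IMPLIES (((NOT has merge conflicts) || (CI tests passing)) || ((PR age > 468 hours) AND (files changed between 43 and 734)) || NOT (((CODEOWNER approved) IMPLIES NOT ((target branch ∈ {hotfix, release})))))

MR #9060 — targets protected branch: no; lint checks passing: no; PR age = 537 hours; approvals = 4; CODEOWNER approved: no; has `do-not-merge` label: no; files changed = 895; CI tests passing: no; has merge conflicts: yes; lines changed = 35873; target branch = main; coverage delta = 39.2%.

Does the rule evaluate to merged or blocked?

Atomic conditions:
  files changed < 681: 895 < 681 is false
  NOT targets protected branch: no → true
  has `do-not-merge` label: no → false
  lint checks passing: no → false
  coverage delta > 65.2%: 39.2 > 65.2 is false
  approvals ≤ 4: 4 ≤ 4 is true
  NOT has merge conflicts: yes → false
  CI tests passing: no → false
  PR age > 468 hours: 537 > 468 is true
  files changed between 43 and 734: 895 in [43, 734] is false
  CODEOWNER approved: no → false
  target branch ∈ {hotfix, release}: main is not in the set → false
Combine:
[1.1.1.1] false AND true = false
[1.1.1] NOT false = true
[1.1] NOT true = false
[1.2] false OR false = false
[1.3] false AND true = false
[1] false OR false OR false = false
[2.1] false OR false = false
[2.2] true AND false = false
[2.3.1.2] NOT false = true
[2.3.1] false → true (antecedent false ⇒ implication holds) = true
[2.3] NOT true = false
[2] false OR false OR false = false
[root] false → false (antecedent false ⇒ implication holds) = true
Overall: true → merged

Merged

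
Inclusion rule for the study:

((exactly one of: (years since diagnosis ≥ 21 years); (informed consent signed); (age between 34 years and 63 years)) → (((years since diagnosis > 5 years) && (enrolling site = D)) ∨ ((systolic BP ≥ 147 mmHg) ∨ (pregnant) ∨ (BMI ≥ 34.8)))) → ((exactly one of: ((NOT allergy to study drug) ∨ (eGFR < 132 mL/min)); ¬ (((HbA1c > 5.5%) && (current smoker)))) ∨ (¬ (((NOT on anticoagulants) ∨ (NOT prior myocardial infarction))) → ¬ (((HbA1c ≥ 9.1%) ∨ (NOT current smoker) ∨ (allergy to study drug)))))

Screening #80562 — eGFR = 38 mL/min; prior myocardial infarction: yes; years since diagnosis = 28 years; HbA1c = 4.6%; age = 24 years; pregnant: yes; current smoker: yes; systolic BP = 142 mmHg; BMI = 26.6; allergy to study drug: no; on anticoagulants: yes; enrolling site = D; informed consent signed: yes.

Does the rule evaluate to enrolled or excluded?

Atomic conditions:
  years since diagnosis ≥ 21 years: 28 ≥ 21 is true
  informed consent signed: yes → true
  age between 34 years and 63 years: 24 in [34, 63] is false
  years since diagnosis > 5 years: 28 > 5 is true
  enrolling site = D: D == D is true
  systolic BP ≥ 147 mmHg: 142 ≥ 147 is false
  pregnant: yes → true
  BMI ≥ 34.8: 26.6 ≥ 34.8 is false
  NOT allergy to study drug: no → true
  eGFR < 132 mL/min: 38 < 132 is true
  HbA1c > 5.5%: 4.6 > 5.5 is false
  current smoker: yes → true
  NOT on anticoagulants: yes → false
  NOT prior myocardial infarction: yes → false
  HbA1c ≥ 9.1%: 4.6 ≥ 9.1 is false
  NOT current smoker: yes → false
  allergy to study drug: no → false
Combine:
[1.1] exactly-one(true, true, false) = false
[1.2.1] true AND true = true
[1.2.2] false OR true OR false = true
[1.2] true OR true = true
[1] false → true (antecedent false ⇒ implication holds) = true
[2.1.1] true OR true = true
[2.1.2.1] false AND true = false
[2.1.2] NOT false = true
[2.1] exactly-one(true, true) = false
[2.2.1.1] false OR false = false
[2.2.1] NOT false = true
[2.2.2.1] false OR false OR false = false
[2.2.2] NOT false = true
[2.2] true → true = true
[2] false OR true = true
[root] true → true = true
Overall: true → enrolled

Enrolled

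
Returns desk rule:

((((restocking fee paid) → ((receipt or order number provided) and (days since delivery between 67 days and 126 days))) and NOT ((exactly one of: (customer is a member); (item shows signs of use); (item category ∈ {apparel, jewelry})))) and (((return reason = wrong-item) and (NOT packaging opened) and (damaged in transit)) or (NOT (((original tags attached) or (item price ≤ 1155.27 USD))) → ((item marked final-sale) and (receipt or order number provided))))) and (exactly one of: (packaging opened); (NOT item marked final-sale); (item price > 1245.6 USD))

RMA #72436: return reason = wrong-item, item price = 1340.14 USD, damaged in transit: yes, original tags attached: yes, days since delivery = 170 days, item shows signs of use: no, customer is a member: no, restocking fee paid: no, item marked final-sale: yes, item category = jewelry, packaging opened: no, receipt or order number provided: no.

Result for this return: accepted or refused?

Atomic conditions:
  restocking fee paid: no → false
  receipt or order number provided: no → false
  days since delivery between 67 days and 126 days: 170 in [67, 126] is false
  customer is a member: no → false
  item shows signs of use: no → false
  item category ∈ {apparel, jewelry}: jewelry is in the set → true
  return reason = wrong-item: wrong-item == wrong-item is true
  NOT packaging opened: no → true
  damaged in transit: yes → true
  original tags attached: yes → true
  item price ≤ 1155.27 USD: 1340.14 ≤ 1155.27 is false
  item marked final-sale: yes → true
  packaging opened: no → false
  NOT item marked final-sale: yes → false
  item price > 1245.6 USD: 1340.14 > 1245.6 is true
Combine:
[1.1.1.2] false AND false = false
[1.1.1] false → false (antecedent false ⇒ implication holds) = true
[1.1.2.1] exactly-one(false, false, true) = true
[1.1.2] NOT true = false
[1.1] true AND false = false
[1.2.1] true AND true AND true = true
[1.2.2.1.1] true OR false = true
[1.2.2.1] NOT true = false
[1.2.2.2] true AND false = false
[1.2.2] false → false (antecedent false ⇒ implication holds) = true
[1.2] true OR true = true
[1] false AND true = false
[2] exactly-one(false, false, true) = true
[root] false AND true = false
Overall: false → refused

Refused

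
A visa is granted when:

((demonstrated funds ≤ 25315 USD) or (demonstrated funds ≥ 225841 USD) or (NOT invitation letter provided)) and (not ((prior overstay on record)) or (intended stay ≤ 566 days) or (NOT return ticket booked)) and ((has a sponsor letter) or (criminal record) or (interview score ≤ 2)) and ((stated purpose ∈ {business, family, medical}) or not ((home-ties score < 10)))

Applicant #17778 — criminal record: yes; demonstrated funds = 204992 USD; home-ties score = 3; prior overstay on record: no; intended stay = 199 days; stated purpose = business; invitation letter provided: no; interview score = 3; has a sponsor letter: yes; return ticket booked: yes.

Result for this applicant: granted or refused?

Granted

Atomic conditions:
  demonstrated funds ≤ 25315 USD: 204992 ≤ 25315 is false
  demonstrated funds ≥ 225841 USD: 204992 ≥ 225841 is false
  NOT invitation letter provided: no → true
  prior overstay on record: no → false
  intended stay ≤ 566 days: 199 ≤ 566 is true
  NOT return ticket booked: yes → false
  has a sponsor letter: yes → true
  criminal record: yes → true
  interview score ≤ 2: 3 ≤ 2 is false
  stated purpose ∈ {business, family, medical}: business is in the set → true
  home-ties score < 10: 3 < 10 is true
Combine:
[1] false OR false OR true = true
[2.1] NOT false = true
[2] true OR true OR false = true
[3] true OR true OR false = true
[4.2] NOT true = false
[4] true OR false = true
[root] true AND true AND true AND true = true
Overall: true → granted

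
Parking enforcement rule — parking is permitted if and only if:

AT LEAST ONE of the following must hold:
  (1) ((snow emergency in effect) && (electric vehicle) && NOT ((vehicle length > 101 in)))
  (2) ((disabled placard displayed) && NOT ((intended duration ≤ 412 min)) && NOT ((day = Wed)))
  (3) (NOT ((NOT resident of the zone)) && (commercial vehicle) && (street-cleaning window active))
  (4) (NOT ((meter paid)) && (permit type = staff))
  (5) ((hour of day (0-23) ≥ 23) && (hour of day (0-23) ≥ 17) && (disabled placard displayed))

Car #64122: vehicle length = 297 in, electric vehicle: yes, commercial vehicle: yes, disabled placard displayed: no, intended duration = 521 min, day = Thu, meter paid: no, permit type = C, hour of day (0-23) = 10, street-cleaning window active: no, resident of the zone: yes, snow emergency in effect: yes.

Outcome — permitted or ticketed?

Atomic conditions:
  snow emergency in effect: yes → true
  electric vehicle: yes → true
  vehicle length > 101 in: 297 > 101 is true
  disabled placard displayed: no → false
  intended duration ≤ 412 min: 521 ≤ 412 is false
  day = Wed: Thu == Wed is false
  NOT resident of the zone: yes → false
  commercial vehicle: yes → true
  street-cleaning window active: no → false
  meter paid: no → false
  permit type = staff: C == staff is false
  hour of day (0-23) ≥ 23: 10 ≥ 23 is false
  hour of day (0-23) ≥ 17: 10 ≥ 17 is false
Combine:
[1.3] NOT true = false
[1] true AND true AND false = false
[2.2] NOT false = true
[2.3] NOT false = true
[2] false AND true AND true = false
[3.1] NOT false = true
[3] true AND true AND false = false
[4.1] NOT false = true
[4] true AND false = false
[5] false AND false AND false = false
[root] false OR false OR false OR false OR false = false
Overall: false → ticketed

Ticketed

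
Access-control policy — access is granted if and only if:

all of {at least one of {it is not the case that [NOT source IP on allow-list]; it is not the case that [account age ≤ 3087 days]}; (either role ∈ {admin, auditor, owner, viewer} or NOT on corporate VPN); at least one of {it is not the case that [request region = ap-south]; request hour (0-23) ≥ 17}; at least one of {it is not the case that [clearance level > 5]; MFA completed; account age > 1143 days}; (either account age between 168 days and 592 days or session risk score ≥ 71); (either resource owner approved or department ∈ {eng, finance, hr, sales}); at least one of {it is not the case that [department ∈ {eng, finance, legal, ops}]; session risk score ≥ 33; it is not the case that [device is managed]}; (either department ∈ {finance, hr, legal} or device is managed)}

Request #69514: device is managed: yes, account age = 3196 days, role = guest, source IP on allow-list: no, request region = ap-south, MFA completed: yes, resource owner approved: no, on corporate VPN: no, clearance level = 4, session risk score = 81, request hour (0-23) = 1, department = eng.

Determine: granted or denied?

Atomic conditions:
  NOT source IP on allow-list: no → true
  account age ≤ 3087 days: 3196 ≤ 3087 is false
  role ∈ {admin, auditor, owner, viewer}: guest is not in the set → false
  NOT on corporate VPN: no → true
  request region = ap-south: ap-south == ap-south is true
  request hour (0-23) ≥ 17: 1 ≥ 17 is false
  clearance level > 5: 4 > 5 is false
  MFA completed: yes → true
  account age > 1143 days: 3196 > 1143 is true
  account age between 168 days and 592 days: 3196 in [168, 592] is false
  session risk score ≥ 71: 81 ≥ 71 is true
  resource owner approved: no → false
  department ∈ {eng, finance, hr, sales}: eng is in the set → true
  department ∈ {eng, finance, legal, ops}: eng is in the set → true
  session risk score ≥ 33: 81 ≥ 33 is true
  device is managed: yes → true
  department ∈ {finance, hr, legal}: eng is not in the set → false
Combine:
[1.1] NOT true = false
[1.2] NOT false = true
[1] false OR true = true
[2] false OR true = true
[3.1] NOT true = false
[3] false OR false = false
[4.1] NOT false = true
[4] true OR true OR true = true
[5] false OR true = true
[6] false OR true = true
[7.1] NOT true = false
[7.3] NOT true = false
[7] false OR true OR false = true
[8] false OR true = true
[root] true AND true AND false AND true AND true AND true AND true AND true = false
Overall: false → denied

Denied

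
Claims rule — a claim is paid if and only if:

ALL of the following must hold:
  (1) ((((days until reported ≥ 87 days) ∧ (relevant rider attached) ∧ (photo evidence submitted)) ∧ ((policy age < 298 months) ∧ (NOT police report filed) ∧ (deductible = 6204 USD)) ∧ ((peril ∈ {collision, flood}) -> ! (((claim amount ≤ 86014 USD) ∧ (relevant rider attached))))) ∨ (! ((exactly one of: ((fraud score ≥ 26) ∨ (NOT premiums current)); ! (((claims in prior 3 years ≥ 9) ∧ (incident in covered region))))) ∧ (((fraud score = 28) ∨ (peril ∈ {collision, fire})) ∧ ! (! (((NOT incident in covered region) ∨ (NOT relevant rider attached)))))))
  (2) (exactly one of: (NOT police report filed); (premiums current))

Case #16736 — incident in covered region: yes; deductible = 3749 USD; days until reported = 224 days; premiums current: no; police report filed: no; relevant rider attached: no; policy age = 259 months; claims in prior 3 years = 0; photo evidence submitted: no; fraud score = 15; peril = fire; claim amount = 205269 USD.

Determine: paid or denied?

Paid

Atomic conditions:
  days until reported ≥ 87 days: 224 ≥ 87 is true
  relevant rider attached: no → false
  photo evidence submitted: no → false
  policy age < 298 months: 259 < 298 is true
  NOT police report filed: no → true
  deductible = 6204 USD: 3749 == 6204 is false
  peril ∈ {collision, flood}: fire is not in the set → false
  claim amount ≤ 86014 USD: 205269 ≤ 86014 is false
  fraud score ≥ 26: 15 ≥ 26 is false
  NOT premiums current: no → true
  claims in prior 3 years ≥ 9: 0 ≥ 9 is false
  incident in covered region: yes → true
  fraud score = 28: 15 == 28 is false
  peril ∈ {collision, fire}: fire is in the set → true
  NOT incident in covered region: yes → false
  NOT relevant rider attached: no → true
  premiums current: no → false
Combine:
[1.1.1] true AND false AND false = false
[1.1.2] true AND true AND false = false
[1.1.3.2.1] false AND false = false
[1.1.3.2] NOT false = true
[1.1.3] false → true (antecedent false ⇒ implication holds) = true
[1.1] false AND false AND true = false
[1.2.1.1.1] false OR true = true
[1.2.1.1.2.1] false AND true = false
[1.2.1.1.2] NOT false = true
[1.2.1.1] exactly-one(true, true) = false
[1.2.1] NOT false = true
[1.2.2.1] false OR true = true
[1.2.2.2.1.1] false OR true = true
[1.2.2.2.1] NOT true = false
[1.2.2.2] NOT false = true
[1.2.2] true AND true = true
[1.2] true AND true = true
[1] false OR true = true
[2] exactly-one(true, false) = true
[root] true AND true = true
Overall: true → paid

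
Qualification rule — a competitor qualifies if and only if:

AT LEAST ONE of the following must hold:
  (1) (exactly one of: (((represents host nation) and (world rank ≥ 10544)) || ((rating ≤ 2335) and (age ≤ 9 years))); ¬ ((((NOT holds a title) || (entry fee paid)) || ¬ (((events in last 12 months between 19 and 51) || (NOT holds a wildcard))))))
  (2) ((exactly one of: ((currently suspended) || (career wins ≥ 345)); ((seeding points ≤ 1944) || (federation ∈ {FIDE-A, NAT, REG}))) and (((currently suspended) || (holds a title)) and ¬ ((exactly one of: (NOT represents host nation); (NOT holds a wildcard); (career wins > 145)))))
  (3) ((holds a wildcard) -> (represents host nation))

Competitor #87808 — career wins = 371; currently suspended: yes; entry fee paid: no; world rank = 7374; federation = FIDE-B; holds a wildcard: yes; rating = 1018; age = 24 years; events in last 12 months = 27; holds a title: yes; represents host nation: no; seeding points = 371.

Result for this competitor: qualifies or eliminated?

Qualifies

Atomic conditions:
  represents host nation: no → false
  world rank ≥ 10544: 7374 ≥ 10544 is false
  rating ≤ 2335: 1018 ≤ 2335 is true
  age ≤ 9 years: 24 ≤ 9 is false
  NOT holds a title: yes → false
  entry fee paid: no → false
  events in last 12 months between 19 and 51: 27 in [19, 51] is true
  NOT holds a wildcard: yes → false
  currently suspended: yes → true
  career wins ≥ 345: 371 ≥ 345 is true
  seeding points ≤ 1944: 371 ≤ 1944 is true
  federation ∈ {FIDE-A, NAT, REG}: FIDE-B is not in the set → false
  holds a title: yes → true
  NOT represents host nation: no → true
  career wins > 145: 371 > 145 is true
  holds a wildcard: yes → true
Combine:
[1.1.1] false AND false = false
[1.1.2] true AND false = false
[1.1] false OR false = false
[1.2.1.1] false OR false = false
[1.2.1.2.1] true OR false = true
[1.2.1.2] NOT true = false
[1.2.1] false OR false = false
[1.2] NOT false = true
[1] exactly-one(false, true) = true
[2.1.1] true OR true = true
[2.1.2] true OR false = true
[2.1] exactly-one(true, true) = false
[2.2.1] true OR true = true
[2.2.2.1] exactly-one(true, false, true) = false
[2.2.2] NOT false = true
[2.2] true AND true = true
[2] false AND true = false
[3] true → false = false
[root] true OR false OR false = true
Overall: true → qualifies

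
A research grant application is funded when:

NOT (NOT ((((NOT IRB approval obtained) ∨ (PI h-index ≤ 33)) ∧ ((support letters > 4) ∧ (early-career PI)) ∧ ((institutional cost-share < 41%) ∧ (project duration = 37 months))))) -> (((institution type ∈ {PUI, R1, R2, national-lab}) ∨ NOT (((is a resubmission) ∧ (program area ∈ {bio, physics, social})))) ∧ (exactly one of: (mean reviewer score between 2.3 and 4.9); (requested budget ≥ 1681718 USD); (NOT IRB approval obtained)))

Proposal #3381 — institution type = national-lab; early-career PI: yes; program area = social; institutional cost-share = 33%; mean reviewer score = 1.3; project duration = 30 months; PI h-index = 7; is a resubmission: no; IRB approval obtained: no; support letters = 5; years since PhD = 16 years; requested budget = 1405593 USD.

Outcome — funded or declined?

Atomic conditions:
  NOT IRB approval obtained: no → true
  PI h-index ≤ 33: 7 ≤ 33 is true
  support letters > 4: 5 > 4 is true
  early-career PI: yes → true
  institutional cost-share < 41%: 33 < 41 is true
  project duration = 37 months: 30 == 37 is false
  institution type ∈ {PUI, R1, R2, national-lab}: national-lab is in the set → true
  is a resubmission: no → false
  program area ∈ {bio, physics, social}: social is in the set → true
  mean reviewer score between 2.3 and 4.9: 1.3 in [2.3, 4.9] is false
  requested budget ≥ 1681718 USD: 1405593 ≥ 1681718 is false
Combine:
[1.1.1.1] true OR true = true
[1.1.1.2] true AND true = true
[1.1.1.3] true AND false = false
[1.1.1] true AND true AND false = false
[1.1] NOT false = true
[1] NOT true = false
[2.1.2.1] false AND true = false
[2.1.2] NOT false = true
[2.1] true OR true = true
[2.2] exactly-one(false, false, true) = true
[2] true AND true = true
[root] false → true (antecedent false ⇒ implication holds) = true
Overall: true → funded

Funded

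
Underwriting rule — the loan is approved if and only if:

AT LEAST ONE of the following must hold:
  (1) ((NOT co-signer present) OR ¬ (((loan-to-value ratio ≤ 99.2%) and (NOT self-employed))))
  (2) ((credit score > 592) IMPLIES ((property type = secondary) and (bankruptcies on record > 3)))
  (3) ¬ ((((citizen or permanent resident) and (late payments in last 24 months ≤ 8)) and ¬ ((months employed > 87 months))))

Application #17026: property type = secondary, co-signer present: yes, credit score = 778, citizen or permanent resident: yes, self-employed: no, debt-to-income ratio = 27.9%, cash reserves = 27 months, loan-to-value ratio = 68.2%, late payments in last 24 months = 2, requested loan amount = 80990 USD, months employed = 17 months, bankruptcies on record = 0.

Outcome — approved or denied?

Atomic conditions:
  NOT co-signer present: yes → false
  loan-to-value ratio ≤ 99.2%: 68.2 ≤ 99.2 is true
  NOT self-employed: no → true
  credit score > 592: 778 > 592 is true
  property type = secondary: secondary == secondary is true
  bankruptcies on record > 3: 0 > 3 is false
  citizen or permanent resident: yes → true
  late payments in last 24 months ≤ 8: 2 ≤ 8 is true
  months employed > 87 months: 17 > 87 is false
Combine:
[1.2.1] true AND true = true
[1.2] NOT true = false
[1] false OR false = false
[2.2] true AND false = false
[2] true → false = false
[3.1.1] true AND true = true
[3.1.2] NOT false = true
[3.1] true AND true = true
[3] NOT true = false
[root] false OR false OR false = false
Overall: false → denied

Denied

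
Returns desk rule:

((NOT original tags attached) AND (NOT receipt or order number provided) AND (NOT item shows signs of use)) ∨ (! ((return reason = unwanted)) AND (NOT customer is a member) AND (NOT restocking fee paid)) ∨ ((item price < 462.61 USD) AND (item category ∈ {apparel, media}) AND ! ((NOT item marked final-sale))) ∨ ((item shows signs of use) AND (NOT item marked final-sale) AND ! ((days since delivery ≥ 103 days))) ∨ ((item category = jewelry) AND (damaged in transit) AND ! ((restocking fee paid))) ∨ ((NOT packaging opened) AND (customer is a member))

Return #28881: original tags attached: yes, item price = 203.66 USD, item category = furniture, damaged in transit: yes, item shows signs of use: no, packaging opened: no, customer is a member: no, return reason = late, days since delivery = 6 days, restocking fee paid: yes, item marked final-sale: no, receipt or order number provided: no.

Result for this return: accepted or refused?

Refused

Atomic conditions:
  NOT original tags attached: yes → false
  NOT receipt or order number provided: no → true
  NOT item shows signs of use: no → true
  return reason = unwanted: late == unwanted is false
  NOT customer is a member: no → true
  NOT restocking fee paid: yes → false
  item price < 462.61 USD: 203.66 < 462.61 is true
  item category ∈ {apparel, media}: furniture is not in the set → false
  NOT item marked final-sale: no → true
  item shows signs of use: no → false
  days since delivery ≥ 103 days: 6 ≥ 103 is false
  item category = jewelry: furniture == jewelry is false
  damaged in transit: yes → true
  restocking fee paid: yes → true
  NOT packaging opened: no → true
  customer is a member: no → false
Combine:
[1] false AND true AND true = false
[2.1] NOT false = true
[2] true AND true AND false = false
[3.3] NOT true = false
[3] true AND false AND false = false
[4.3] NOT false = true
[4] false AND true AND true = false
[5.3] NOT true = false
[5] false AND true AND false = false
[6] true AND false = false
[root] false OR false OR false OR false OR false OR false = false
Overall: false → refused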